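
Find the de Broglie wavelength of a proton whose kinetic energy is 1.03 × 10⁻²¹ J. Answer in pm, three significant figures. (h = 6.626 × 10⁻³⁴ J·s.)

λ = 357 pm

p = √(2mKE) = √(2 × 1.673 × 10⁻²⁷ × 1.030 × 10⁻²¹) = 1.856 × 10⁻²⁴ kg·m/s.
λ = h/p = 6.626 × 10⁻³⁴ / 1.856 × 10⁻²⁴ = 3.57 × 10⁻¹⁰ m = 357 pm.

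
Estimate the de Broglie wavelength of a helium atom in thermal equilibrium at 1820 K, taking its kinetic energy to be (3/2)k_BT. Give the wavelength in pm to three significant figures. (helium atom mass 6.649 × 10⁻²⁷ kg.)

KE = (3/2)k_BT = 1.5 × 1.381 × 10⁻²³ × 1820 = 3.770 × 10⁻²⁰ J.
p = √(2mKE) = √(2 × 6.649 × 10⁻²⁷ × 3.770 × 10⁻²⁰) = 2.239 × 10⁻²³ kg·m/s.
λ = h/p = 2.96 × 10⁻¹¹ m = 29.6 pm.

λ = 29.6 pm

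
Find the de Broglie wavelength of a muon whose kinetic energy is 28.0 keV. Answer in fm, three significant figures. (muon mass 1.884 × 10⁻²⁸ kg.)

λ = 510 fm

KE = 28.0 keV = 4.486 × 10⁻¹⁵ J.
p = √(2mKE) = √(2 × 1.884 × 10⁻²⁸ × 4.486 × 10⁻¹⁵) = 1.300 × 10⁻²¹ kg·m/s.
λ = h/p = 6.626 × 10⁻³⁴ / 1.300 × 10⁻²¹ = 5.10 × 10⁻¹³ m = 510 fm.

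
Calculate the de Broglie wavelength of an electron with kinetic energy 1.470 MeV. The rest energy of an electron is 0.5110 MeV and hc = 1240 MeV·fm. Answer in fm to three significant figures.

Total energy E = KE + m₀c² = 1.470 + 0.5110 = 1.9810 MeV.
(pc)² = E² − (m₀c²)² = (1.9810)² − (0.5110)² = 3.663 MeV², so pc = 1.914 MeV.
λ = hc/(pc) = 1240 MeV·fm / 1.914 MeV = 648 fm.

λ = 648 fm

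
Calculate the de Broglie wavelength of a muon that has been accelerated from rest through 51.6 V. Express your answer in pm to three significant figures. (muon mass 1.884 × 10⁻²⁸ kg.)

KE = eV = 1.602 × 10⁻¹⁹ × 51.60 = 8.266 × 10⁻¹⁸ J.
p = √(2mKE) = √(2 × 1.884 × 10⁻²⁸ × 8.266 × 10⁻¹⁸) = 5.581 × 10⁻²³ kg·m/s.
λ = h/p = 6.626 × 10⁻³⁴ / 5.581 × 10⁻²³ = 1.19 × 10⁻¹¹ m = 11.9 pm.

λ = 11.9 pm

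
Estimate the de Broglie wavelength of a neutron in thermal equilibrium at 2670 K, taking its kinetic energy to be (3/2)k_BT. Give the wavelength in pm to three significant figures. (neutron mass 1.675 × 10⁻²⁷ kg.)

KE = (3/2)k_BT = 1.5 × 1.381 × 10⁻²³ × 2670 = 5.531 × 10⁻²⁰ J.
p = √(2mKE) = √(2 × 1.675 × 10⁻²⁷ × 5.531 × 10⁻²⁰) = 1.361 × 10⁻²³ kg·m/s.
λ = h/p = 4.87 × 10⁻¹¹ m = 48.7 pm.

λ = 48.7 pm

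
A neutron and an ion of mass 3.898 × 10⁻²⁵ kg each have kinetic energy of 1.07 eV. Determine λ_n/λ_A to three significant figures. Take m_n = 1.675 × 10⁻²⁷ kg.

λ_n/λ_A = 15.3

At fixed KE, p = √(2mKE) so λ = h/p ∝ 1/√m.
λ_n/λ_A = √(m_A/m_n) = √(3.898 × 10⁻²⁵/1.675 × 10⁻²⁷) = √(232.7) = 15.3.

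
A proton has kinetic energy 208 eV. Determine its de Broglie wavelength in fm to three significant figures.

λ = 1980 fm

KE = 208 eV = 3.332 × 10⁻¹⁷ J.
p = √(2mKE) = √(2 × 1.673 × 10⁻²⁷ × 3.332 × 10⁻¹⁷) = 3.339 × 10⁻²² kg·m/s.
λ = h/p = 6.626 × 10⁻³⁴ / 3.339 × 10⁻²² = 1.98 × 10⁻¹² m = 1980 fm.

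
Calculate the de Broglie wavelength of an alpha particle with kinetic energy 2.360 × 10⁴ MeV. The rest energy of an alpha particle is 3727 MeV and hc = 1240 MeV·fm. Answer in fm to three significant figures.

Total energy E = KE + m₀c² = 2.360 × 10⁴ + 3727 = 27327 MeV.
(pc)² = E² − (m₀c²)² = (27327)² − (3727)² = 7.329 × 10⁸ MeV², so pc = 2.707 × 10⁴ MeV.
λ = hc/(pc) = 1240 MeV·fm / 2.707 × 10⁴ MeV = 0.0458 fm.

λ = 0.0458 fm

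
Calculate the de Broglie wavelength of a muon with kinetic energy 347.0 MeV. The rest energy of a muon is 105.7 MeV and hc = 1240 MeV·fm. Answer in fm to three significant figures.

Total energy E = KE + m₀c² = 347.0 + 105.7 = 452.7 MeV.
(pc)² = E² − (m₀c²)² = (452.7)² − (105.7)² = 1.938 × 10⁵ MeV², so pc = 440.2 MeV.
λ = hc/(pc) = 1240 MeV·fm / 440.2 MeV = 2.82 fm.

λ = 2.82 fm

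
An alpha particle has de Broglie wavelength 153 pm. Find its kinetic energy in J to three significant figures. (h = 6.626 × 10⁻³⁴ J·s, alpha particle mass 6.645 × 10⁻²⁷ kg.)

KE = 1.41 × 10⁻²¹ J

p = h/λ = 6.626 × 10⁻³⁴ / 1.530 × 10⁻¹⁰ = 4.331 × 10⁻²⁴ kg·m/s.
KE = p²/(2m) = (4.331 × 10⁻²⁴)² / (2 × 6.645 × 10⁻²⁷) = 1.411 × 10⁻²¹ J = 1.41 × 10⁻²¹ J.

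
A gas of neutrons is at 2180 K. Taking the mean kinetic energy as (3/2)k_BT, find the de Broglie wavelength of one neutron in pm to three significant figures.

KE = (3/2)k_BT = 1.5 × 1.381 × 10⁻²³ × 2180 = 4.516 × 10⁻²⁰ J.
p = √(2mKE) = √(2 × 1.675 × 10⁻²⁷ × 4.516 × 10⁻²⁰) = 1.230 × 10⁻²³ kg·m/s.
λ = h/p = 5.39 × 10⁻¹¹ m = 53.9 pm.

λ = 53.9 pm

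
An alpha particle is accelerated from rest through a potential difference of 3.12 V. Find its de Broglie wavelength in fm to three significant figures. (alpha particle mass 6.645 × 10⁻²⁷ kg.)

KE = 2eV = 2 × 1.602 × 10⁻¹⁹ × 3.120 = 9.996 × 10⁻¹⁹ J.
p = √(2mKE) = √(2 × 6.645 × 10⁻²⁷ × 9.996 × 10⁻¹⁹) = 1.153 × 10⁻²² kg·m/s.
λ = h/p = 6.626 × 10⁻³⁴ / 1.153 × 10⁻²² = 5.75 × 10⁻¹² m = 5750 fm.

λ = 5750 fm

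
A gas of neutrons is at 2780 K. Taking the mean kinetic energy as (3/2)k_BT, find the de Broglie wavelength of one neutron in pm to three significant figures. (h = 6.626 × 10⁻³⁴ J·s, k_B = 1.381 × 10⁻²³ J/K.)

KE = (3/2)k_BT = 1.5 × 1.381 × 10⁻²³ × 2780 = 5.759 × 10⁻²⁰ J.
p = √(2mKE) = √(2 × 1.675 × 10⁻²⁷ × 5.759 × 10⁻²⁰) = 1.389 × 10⁻²³ kg·m/s.
λ = h/p = 4.77 × 10⁻¹¹ m = 47.7 pm.

λ = 47.7 pm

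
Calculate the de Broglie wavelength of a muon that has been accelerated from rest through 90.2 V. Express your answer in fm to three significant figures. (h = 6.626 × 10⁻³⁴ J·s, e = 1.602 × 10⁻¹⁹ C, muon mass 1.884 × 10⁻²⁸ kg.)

KE = eV = 1.602 × 10⁻¹⁹ × 90.20 = 1.445 × 10⁻¹⁷ J.
p = √(2mKE) = √(2 × 1.884 × 10⁻²⁸ × 1.445 × 10⁻¹⁷) = 7.379 × 10⁻²³ kg·m/s.
λ = h/p = 6.626 × 10⁻³⁴ / 7.379 × 10⁻²³ = 8.98 × 10⁻¹² m = 8980 fm.

λ = 8980 fm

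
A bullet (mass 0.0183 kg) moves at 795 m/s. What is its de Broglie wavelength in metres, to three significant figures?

λ = 4.55 × 10⁻³⁵ m

p = mv = 0.0183 × 795 = 1.455 × 10¹ kg·m/s.
λ = h/p = 6.626 × 10⁻³⁴ / 1.455 × 10¹ = 4.55 × 10⁻³⁵ m.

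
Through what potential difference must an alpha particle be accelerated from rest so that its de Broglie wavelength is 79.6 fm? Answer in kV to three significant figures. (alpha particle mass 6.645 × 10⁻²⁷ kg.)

p = h/λ = 6.626 × 10⁻³⁴ / 7.960 × 10⁻¹⁴ = 8.324 × 10⁻²¹ kg·m/s.
KE = p²/(2m) = 5.214 × 10⁻¹⁵ J.
V = KE/2e = 5.214 × 10⁻¹⁵ / (2 × 1.602 × 10⁻¹⁹) = 16.3 kV.

V = 16.3 kV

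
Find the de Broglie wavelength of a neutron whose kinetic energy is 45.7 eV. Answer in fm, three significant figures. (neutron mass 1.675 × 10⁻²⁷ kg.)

λ = 4230 fm

KE = 45.7 eV = 7.321 × 10⁻¹⁸ J.
p = √(2mKE) = √(2 × 1.675 × 10⁻²⁷ × 7.321 × 10⁻¹⁸) = 1.566 × 10⁻²² kg·m/s.
λ = h/p = 6.626 × 10⁻³⁴ / 1.566 × 10⁻²² = 4.23 × 10⁻¹² m = 4230 fm.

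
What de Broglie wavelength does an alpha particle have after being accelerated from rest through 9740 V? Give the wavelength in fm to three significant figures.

λ = 103 fm

KE = 2eV = 2 × 1.602 × 10⁻¹⁹ × 9740 = 3.121 × 10⁻¹⁵ J.
p = √(2mKE) = √(2 × 6.645 × 10⁻²⁷ × 3.121 × 10⁻¹⁵) = 6.440 × 10⁻²¹ kg·m/s.
λ = h/p = 6.626 × 10⁻³⁴ / 6.440 × 10⁻²¹ = 1.03 × 10⁻¹³ m = 103 fm.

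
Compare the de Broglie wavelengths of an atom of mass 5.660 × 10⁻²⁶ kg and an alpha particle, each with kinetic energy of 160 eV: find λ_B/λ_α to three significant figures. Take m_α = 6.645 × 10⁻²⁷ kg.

λ_B/λ_α = 0.343

At fixed KE, p = √(2mKE) so λ = h/p ∝ 1/√m.
λ_B/λ_α = √(m_α/m_B) = √(6.645 × 10⁻²⁷/5.660 × 10⁻²⁶) = √(0.1174) = 0.343.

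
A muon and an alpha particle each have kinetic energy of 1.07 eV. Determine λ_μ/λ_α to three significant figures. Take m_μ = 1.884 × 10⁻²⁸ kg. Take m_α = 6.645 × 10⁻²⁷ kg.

At fixed KE, p = √(2mKE) so λ = h/p ∝ 1/√m.
λ_μ/λ_α = √(m_α/m_μ) = √(6.645 × 10⁻²⁷/1.884 × 10⁻²⁸) = √(35.27) = 5.94.

λ_μ/λ_α = 5.94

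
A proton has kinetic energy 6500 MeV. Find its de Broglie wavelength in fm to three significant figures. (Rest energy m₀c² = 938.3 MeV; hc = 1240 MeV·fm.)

λ = 0.168 fm

Total energy E = KE + m₀c² = 6500 + 938.3 = 7438.3 MeV.
(pc)² = E² − (m₀c²)² = (7438.3)² − (938.3)² = 5.445 × 10⁷ MeV², so pc = 7379 MeV.
λ = hc/(pc) = 1240 MeV·fm / 7379 MeV = 0.168 fm.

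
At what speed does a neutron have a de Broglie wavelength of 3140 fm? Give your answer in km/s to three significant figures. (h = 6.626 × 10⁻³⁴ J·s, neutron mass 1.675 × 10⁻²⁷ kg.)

v = 126 km/s

p = h/λ = 6.626 × 10⁻³⁴ / 3.140 × 10⁻¹² = 2.110 × 10⁻²² kg·m/s.
v = p/m = 2.110 × 10⁻²² / 1.675 × 10⁻²⁷ = 1.26 × 10⁵ m/s = 126 km/s.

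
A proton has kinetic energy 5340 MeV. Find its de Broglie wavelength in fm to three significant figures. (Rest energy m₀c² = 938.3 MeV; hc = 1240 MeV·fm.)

λ = 0.200 fm

Total energy E = KE + m₀c² = 5340 + 938.3 = 6278.3 MeV.
(pc)² = E² − (m₀c²)² = (6278.3)² − (938.3)² = 3.854 × 10⁷ MeV², so pc = 6208 MeV.
λ = hc/(pc) = 1240 MeV·fm / 6208 MeV = 0.200 fm.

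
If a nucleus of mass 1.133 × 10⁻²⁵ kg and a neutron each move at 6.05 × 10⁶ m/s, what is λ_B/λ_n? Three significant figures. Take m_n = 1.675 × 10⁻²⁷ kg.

At fixed v, p = mv so λ = h/(mv) ∝ 1/m.
λ_B/λ_n = m_n/m_B = 1.675 × 10⁻²⁷/1.133 × 10⁻²⁵ = 0.0148.

λ_B/λ_n = 0.0148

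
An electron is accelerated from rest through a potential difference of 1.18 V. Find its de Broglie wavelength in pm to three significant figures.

KE = eV = 1.602 × 10⁻¹⁹ × 1.180 = 1.890 × 10⁻¹⁹ J.
p = √(2mKE) = √(2 × 9.109 × 10⁻³¹ × 1.890 × 10⁻¹⁹) = 5.868 × 10⁻²⁵ kg·m/s.
λ = h/p = 6.626 × 10⁻³⁴ / 5.868 × 10⁻²⁵ = 1.13 × 10⁻⁹ m = 1130 pm.

λ = 1130 pm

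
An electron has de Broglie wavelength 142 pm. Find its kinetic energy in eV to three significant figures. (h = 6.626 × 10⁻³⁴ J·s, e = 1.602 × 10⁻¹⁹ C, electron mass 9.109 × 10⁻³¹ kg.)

KE = 74.6 eV

p = h/λ = 6.626 × 10⁻³⁴ / 1.420 × 10⁻¹⁰ = 4.666 × 10⁻²⁴ kg·m/s.
KE = p²/(2m) = (4.666 × 10⁻²⁴)² / (2 × 9.109 × 10⁻³¹) = 1.195 × 10⁻¹⁷ J = 74.6 eV.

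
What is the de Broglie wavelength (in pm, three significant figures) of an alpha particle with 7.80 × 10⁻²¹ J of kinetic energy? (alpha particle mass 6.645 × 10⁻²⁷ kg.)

p = √(2mKE) = √(2 × 6.645 × 10⁻²⁷ × 7.800 × 10⁻²¹) = 1.018 × 10⁻²³ kg·m/s.
λ = h/p = 6.626 × 10⁻³⁴ / 1.018 × 10⁻²³ = 6.51 × 10⁻¹¹ m = 65.1 pm.

λ = 65.1 pm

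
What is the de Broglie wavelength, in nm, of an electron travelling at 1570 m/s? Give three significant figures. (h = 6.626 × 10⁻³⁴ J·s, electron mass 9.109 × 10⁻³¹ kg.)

p = mv = 9.109 × 10⁻³¹ × 1570 = 1.430 × 10⁻²⁷ kg·m/s.
λ = h/p = 6.626 × 10⁻³⁴ / 1.430 × 10⁻²⁷ = 4.63 × 10⁻⁷ m = 463 nm.

λ = 463 nm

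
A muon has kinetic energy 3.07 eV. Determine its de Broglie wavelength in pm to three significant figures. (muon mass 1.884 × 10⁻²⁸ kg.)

KE = 3.07 eV = 4.918 × 10⁻¹⁹ J.
p = √(2mKE) = √(2 × 1.884 × 10⁻²⁸ × 4.918 × 10⁻¹⁹) = 1.361 × 10⁻²³ kg·m/s.
λ = h/p = 6.626 × 10⁻³⁴ / 1.361 × 10⁻²³ = 4.87 × 10⁻¹¹ m = 48.7 pm.

λ = 48.7 pm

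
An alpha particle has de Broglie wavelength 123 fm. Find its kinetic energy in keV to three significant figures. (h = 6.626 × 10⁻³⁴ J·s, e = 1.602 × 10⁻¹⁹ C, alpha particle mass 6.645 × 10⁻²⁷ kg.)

p = h/λ = 6.626 × 10⁻³⁴ / 1.230 × 10⁻¹³ = 5.387 × 10⁻²¹ kg·m/s.
KE = p²/(2m) = (5.387 × 10⁻²¹)² / (2 × 6.645 × 10⁻²⁷) = 2.184 × 10⁻¹⁵ J = 13.6 keV.

KE = 13.6 keV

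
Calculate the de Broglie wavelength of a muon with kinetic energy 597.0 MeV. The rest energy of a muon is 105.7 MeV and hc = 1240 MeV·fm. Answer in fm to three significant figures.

λ = 1.78 fm

Total energy E = KE + m₀c² = 597.0 + 105.7 = 702.7 MeV.
(pc)² = E² − (m₀c²)² = (702.7)² − (105.7)² = 4.826 × 10⁵ MeV², so pc = 694.7 MeV.
λ = hc/(pc) = 1240 MeV·fm / 694.7 MeV = 1.78 fm.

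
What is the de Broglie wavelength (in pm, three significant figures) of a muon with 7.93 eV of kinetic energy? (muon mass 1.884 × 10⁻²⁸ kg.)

λ = 30.3 pm

KE = 7.93 eV = 1.270 × 10⁻¹⁸ J.
p = √(2mKE) = √(2 × 1.884 × 10⁻²⁸ × 1.270 × 10⁻¹⁸) = 2.188 × 10⁻²³ kg·m/s.
λ = h/p = 6.626 × 10⁻³⁴ / 2.188 × 10⁻²³ = 3.03 × 10⁻¹¹ m = 30.3 pm.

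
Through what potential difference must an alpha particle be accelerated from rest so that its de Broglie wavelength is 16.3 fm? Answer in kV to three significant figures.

p = h/λ = 6.626 × 10⁻³⁴ / 1.630 × 10⁻¹⁴ = 4.065 × 10⁻²⁰ kg·m/s.
KE = p²/(2m) = 1.243 × 10⁻¹³ J.
V = KE/2e = 1.243 × 10⁻¹³ / (2 × 1.602 × 10⁻¹⁹) = 388 kV.

V = 388 kV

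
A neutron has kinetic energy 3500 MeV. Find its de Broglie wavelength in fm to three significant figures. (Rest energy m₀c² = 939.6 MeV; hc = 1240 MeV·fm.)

λ = 0.286 fm

Total energy E = KE + m₀c² = 3500 + 939.6 = 4439.6 MeV.
(pc)² = E² − (m₀c²)² = (4439.6)² − (939.6)² = 1.883 × 10⁷ MeV², so pc = 4339 MeV.
λ = hc/(pc) = 1240 MeV·fm / 4339 MeV = 0.286 fm.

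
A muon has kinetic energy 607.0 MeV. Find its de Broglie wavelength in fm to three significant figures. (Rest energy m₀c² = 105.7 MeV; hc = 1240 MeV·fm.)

λ = 1.76 fm

Total energy E = KE + m₀c² = 607.0 + 105.7 = 712.7 MeV.
(pc)² = E² − (m₀c²)² = (712.7)² − (105.7)² = 4.968 × 10⁵ MeV², so pc = 704.8 MeV.
λ = hc/(pc) = 1240 MeV·fm / 704.8 MeV = 1.76 fm.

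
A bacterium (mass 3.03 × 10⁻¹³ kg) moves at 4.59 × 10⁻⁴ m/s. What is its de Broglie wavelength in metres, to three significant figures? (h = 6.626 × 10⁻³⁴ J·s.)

p = mv = 3.03 × 10⁻¹³ × 4.59 × 10⁻⁴ = 1.391 × 10⁻¹⁶ kg·m/s.
λ = h/p = 6.626 × 10⁻³⁴ / 1.391 × 10⁻¹⁶ = 4.76 × 10⁻¹⁸ m.

λ = 4.76 × 10⁻¹⁸ m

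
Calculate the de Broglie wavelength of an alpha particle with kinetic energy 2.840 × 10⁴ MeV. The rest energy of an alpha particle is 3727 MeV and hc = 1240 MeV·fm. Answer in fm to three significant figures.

Total energy E = KE + m₀c² = 2.840 × 10⁴ + 3727 = 32127 MeV.
(pc)² = E² − (m₀c²)² = (32127)² − (3727)² = 1.018 × 10⁹ MeV², so pc = 3.191 × 10⁴ MeV.
λ = hc/(pc) = 1240 MeV·fm / 3.191 × 10⁴ MeV = 0.0389 fm.

λ = 0.0389 fm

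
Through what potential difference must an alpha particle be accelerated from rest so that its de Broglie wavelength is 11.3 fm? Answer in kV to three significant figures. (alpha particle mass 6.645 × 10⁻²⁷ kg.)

V = 807 kV

p = h/λ = 6.626 × 10⁻³⁴ / 1.130 × 10⁻¹⁴ = 5.864 × 10⁻²⁰ kg·m/s.
KE = p²/(2m) = 2.587 × 10⁻¹³ J.
V = KE/2e = 2.587 × 10⁻¹³ / (2 × 1.602 × 10⁻¹⁹) = 807 kV.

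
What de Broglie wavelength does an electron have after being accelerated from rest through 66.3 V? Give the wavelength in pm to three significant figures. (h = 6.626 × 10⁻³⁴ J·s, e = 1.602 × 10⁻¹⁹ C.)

KE = eV = 1.602 × 10⁻¹⁹ × 66.30 = 1.062 × 10⁻¹⁷ J.
p = √(2mKE) = √(2 × 9.109 × 10⁻³¹ × 1.062 × 10⁻¹⁷) = 4.399 × 10⁻²⁴ kg·m/s.
λ = h/p = 6.626 × 10⁻³⁴ / 4.399 × 10⁻²⁴ = 1.51 × 10⁻¹⁰ m = 151 pm.

λ = 151 pm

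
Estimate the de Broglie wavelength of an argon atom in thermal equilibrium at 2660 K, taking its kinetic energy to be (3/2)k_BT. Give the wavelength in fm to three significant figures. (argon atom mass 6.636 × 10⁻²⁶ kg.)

λ = 7750 fm

KE = (3/2)k_BT = 1.5 × 1.381 × 10⁻²³ × 2660 = 5.510 × 10⁻²⁰ J.
p = √(2mKE) = √(2 × 6.636 × 10⁻²⁶ × 5.510 × 10⁻²⁰) = 8.552 × 10⁻²³ kg·m/s.
λ = h/p = 7.75 × 10⁻¹² m = 7750 fm.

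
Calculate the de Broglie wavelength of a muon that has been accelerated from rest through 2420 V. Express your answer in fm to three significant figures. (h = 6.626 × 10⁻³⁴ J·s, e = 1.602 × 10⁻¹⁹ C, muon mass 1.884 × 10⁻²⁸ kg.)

KE = eV = 1.602 × 10⁻¹⁹ × 2420 = 3.877 × 10⁻¹⁶ J.
p = √(2mKE) = √(2 × 1.884 × 10⁻²⁸ × 3.877 × 10⁻¹⁶) = 3.822 × 10⁻²² kg·m/s.
λ = h/p = 6.626 × 10⁻³⁴ / 3.822 × 10⁻²² = 1.73 × 10⁻¹² m = 1730 fm.

λ = 1730 fm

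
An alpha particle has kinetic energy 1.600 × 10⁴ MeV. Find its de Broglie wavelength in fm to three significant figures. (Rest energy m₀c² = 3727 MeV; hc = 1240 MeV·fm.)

Total energy E = KE + m₀c² = 1.600 × 10⁴ + 3727 = 19727 MeV.
(pc)² = E² − (m₀c²)² = (19727)² − (3727)² = 3.753 × 10⁸ MeV², so pc = 1.937 × 10⁴ MeV.
λ = hc/(pc) = 1240 MeV·fm / 1.937 × 10⁴ MeV = 0.0640 fm.

λ = 0.0640 fm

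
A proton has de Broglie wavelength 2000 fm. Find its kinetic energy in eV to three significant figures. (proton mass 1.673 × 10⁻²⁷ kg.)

KE = 205 eV

p = h/λ = 6.626 × 10⁻³⁴ / 2.000 × 10⁻¹² = 3.313 × 10⁻²² kg·m/s.
KE = p²/(2m) = (3.313 × 10⁻²²)² / (2 × 1.673 × 10⁻²⁷) = 3.280 × 10⁻¹⁷ J = 205 eV.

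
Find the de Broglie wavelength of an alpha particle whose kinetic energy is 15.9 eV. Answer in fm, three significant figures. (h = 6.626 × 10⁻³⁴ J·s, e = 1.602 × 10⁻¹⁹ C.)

λ = 3600 fm

KE = 15.9 eV = 2.547 × 10⁻¹⁸ J.
p = √(2mKE) = √(2 × 6.645 × 10⁻²⁷ × 2.547 × 10⁻¹⁸) = 1.840 × 10⁻²² kg·m/s.
λ = h/p = 6.626 × 10⁻³⁴ / 1.840 × 10⁻²² = 3.60 × 10⁻¹² m = 3600 fm.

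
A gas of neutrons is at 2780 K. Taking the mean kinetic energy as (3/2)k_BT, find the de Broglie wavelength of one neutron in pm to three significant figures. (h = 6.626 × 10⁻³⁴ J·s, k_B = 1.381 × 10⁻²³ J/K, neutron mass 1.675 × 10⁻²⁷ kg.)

KE = (3/2)k_BT = 1.5 × 1.381 × 10⁻²³ × 2780 = 5.759 × 10⁻²⁰ J.
p = √(2mKE) = √(2 × 1.675 × 10⁻²⁷ × 5.759 × 10⁻²⁰) = 1.389 × 10⁻²³ kg·m/s.
λ = h/p = 4.77 × 10⁻¹¹ m = 47.7 pm.

λ = 47.7 pm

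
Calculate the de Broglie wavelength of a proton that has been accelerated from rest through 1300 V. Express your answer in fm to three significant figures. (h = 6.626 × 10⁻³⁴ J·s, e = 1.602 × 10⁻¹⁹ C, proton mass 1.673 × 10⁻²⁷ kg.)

λ = 794 fm

KE = eV = 1.602 × 10⁻¹⁹ × 1300 = 2.083 × 10⁻¹⁶ J.
p = √(2mKE) = √(2 × 1.673 × 10⁻²⁷ × 2.083 × 10⁻¹⁶) = 8.348 × 10⁻²² kg·m/s.
λ = h/p = 6.626 × 10⁻³⁴ / 8.348 × 10⁻²² = 7.94 × 10⁻¹³ m = 794 fm.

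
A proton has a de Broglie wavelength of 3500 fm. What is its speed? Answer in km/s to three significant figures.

p = h/λ = 6.626 × 10⁻³⁴ / 3.500 × 10⁻¹² = 1.893 × 10⁻²² kg·m/s.
v = p/m = 1.893 × 10⁻²² / 1.673 × 10⁻²⁷ = 1.13 × 10⁵ m/s = 113 km/s.

v = 113 km/s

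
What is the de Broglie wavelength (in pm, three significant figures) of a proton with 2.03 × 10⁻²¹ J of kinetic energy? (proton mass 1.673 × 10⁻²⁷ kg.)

λ = 254 pm

p = √(2mKE) = √(2 × 1.673 × 10⁻²⁷ × 2.030 × 10⁻²¹) = 2.606 × 10⁻²⁴ kg·m/s.
λ = h/p = 6.626 × 10⁻³⁴ / 2.606 × 10⁻²⁴ = 2.54 × 10⁻¹⁰ m = 254 pm.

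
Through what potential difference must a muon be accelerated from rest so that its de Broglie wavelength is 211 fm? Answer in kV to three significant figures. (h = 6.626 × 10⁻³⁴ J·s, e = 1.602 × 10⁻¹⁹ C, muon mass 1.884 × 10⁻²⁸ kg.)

V = 163 kV

p = h/λ = 6.626 × 10⁻³⁴ / 2.110 × 10⁻¹³ = 3.140 × 10⁻²¹ kg·m/s.
KE = p²/(2m) = 2.617 × 10⁻¹⁴ J.
V = KE/e = 2.617 × 10⁻¹⁴ / (1.602 × 10⁻¹⁹) = 163 kV.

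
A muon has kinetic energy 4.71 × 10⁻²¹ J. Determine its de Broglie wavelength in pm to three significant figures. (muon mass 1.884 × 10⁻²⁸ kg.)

λ = 497 pm

p = √(2mKE) = √(2 × 1.884 × 10⁻²⁸ × 4.710 × 10⁻²¹) = 1.332 × 10⁻²⁴ kg·m/s.
λ = h/p = 6.626 × 10⁻³⁴ / 1.332 × 10⁻²⁴ = 4.97 × 10⁻¹⁰ m = 497 pm.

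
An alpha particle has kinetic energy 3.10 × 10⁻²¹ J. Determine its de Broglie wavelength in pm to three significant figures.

p = √(2mKE) = √(2 × 6.645 × 10⁻²⁷ × 3.100 × 10⁻²¹) = 6.419 × 10⁻²⁴ kg·m/s.
λ = h/p = 6.626 × 10⁻³⁴ / 6.419 × 10⁻²⁴ = 1.03 × 10⁻¹⁰ m = 103 pm.

λ = 103 pm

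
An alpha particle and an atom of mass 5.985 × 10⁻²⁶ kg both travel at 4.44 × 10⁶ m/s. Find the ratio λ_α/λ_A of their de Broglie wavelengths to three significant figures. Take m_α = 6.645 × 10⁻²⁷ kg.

λ_α/λ_A = 9.01

At fixed v, p = mv so λ = h/(mv) ∝ 1/m.
λ_α/λ_A = m_A/m_α = 5.985 × 10⁻²⁶/6.645 × 10⁻²⁷ = 9.01.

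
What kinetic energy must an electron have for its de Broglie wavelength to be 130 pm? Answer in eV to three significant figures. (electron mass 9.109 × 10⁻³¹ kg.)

p = h/λ = 6.626 × 10⁻³⁴ / 1.300 × 10⁻¹⁰ = 5.097 × 10⁻²⁴ kg·m/s.
KE = p²/(2m) = (5.097 × 10⁻²⁴)² / (2 × 9.109 × 10⁻³¹) = 1.426 × 10⁻¹⁷ J = 89.0 eV.

KE = 89.0 eV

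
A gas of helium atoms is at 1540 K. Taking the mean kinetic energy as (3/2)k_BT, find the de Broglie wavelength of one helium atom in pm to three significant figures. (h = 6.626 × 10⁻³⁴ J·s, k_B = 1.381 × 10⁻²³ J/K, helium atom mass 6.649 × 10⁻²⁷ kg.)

KE = (3/2)k_BT = 1.5 × 1.381 × 10⁻²³ × 1540 = 3.190 × 10⁻²⁰ J.
p = √(2mKE) = √(2 × 6.649 × 10⁻²⁷ × 3.190 × 10⁻²⁰) = 2.060 × 10⁻²³ kg·m/s.
λ = h/p = 3.22 × 10⁻¹¹ m = 32.2 pm.

λ = 32.2 pm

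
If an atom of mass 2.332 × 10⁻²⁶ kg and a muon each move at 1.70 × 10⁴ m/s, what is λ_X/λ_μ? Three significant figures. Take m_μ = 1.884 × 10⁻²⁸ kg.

λ_X/λ_μ = 8.08 × 10⁻³

At fixed v, p = mv so λ = h/(mv) ∝ 1/m.
λ_X/λ_μ = m_μ/m_X = 1.884 × 10⁻²⁸/2.332 × 10⁻²⁶ = 8.08 × 10⁻³.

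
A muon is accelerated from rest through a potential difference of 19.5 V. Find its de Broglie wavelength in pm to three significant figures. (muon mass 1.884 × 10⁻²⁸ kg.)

λ = 19.3 pm

KE = eV = 1.602 × 10⁻¹⁹ × 19.50 = 3.124 × 10⁻¹⁸ J.
p = √(2mKE) = √(2 × 1.884 × 10⁻²⁸ × 3.124 × 10⁻¹⁸) = 3.431 × 10⁻²³ kg·m/s.
λ = h/p = 6.626 × 10⁻³⁴ / 3.431 × 10⁻²³ = 1.93 × 10⁻¹¹ m = 19.3 pm.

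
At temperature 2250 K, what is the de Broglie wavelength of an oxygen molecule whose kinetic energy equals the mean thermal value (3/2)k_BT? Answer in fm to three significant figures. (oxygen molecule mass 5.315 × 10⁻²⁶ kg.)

λ = 9410 fm

KE = (3/2)k_BT = 1.5 × 1.381 × 10⁻²³ × 2250 = 4.661 × 10⁻²⁰ J.
p = √(2mKE) = √(2 × 5.315 × 10⁻²⁶ × 4.661 × 10⁻²⁰) = 7.039 × 10⁻²³ kg·m/s.
λ = h/p = 9.41 × 10⁻¹² m = 9410 fm.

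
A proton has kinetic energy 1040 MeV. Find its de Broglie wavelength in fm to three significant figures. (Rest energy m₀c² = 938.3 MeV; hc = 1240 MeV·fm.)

λ = 0.712 fm

Total energy E = KE + m₀c² = 1040 + 938.3 = 1978.3 MeV.
(pc)² = E² − (m₀c²)² = (1978.3)² − (938.3)² = 3.033 × 10⁶ MeV², so pc = 1742 MeV.
λ = hc/(pc) = 1240 MeV·fm / 1742 MeV = 0.712 fm.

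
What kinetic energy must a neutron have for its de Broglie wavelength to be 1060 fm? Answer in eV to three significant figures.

KE = 728 eV

p = h/λ = 6.626 × 10⁻³⁴ / 1.060 × 10⁻¹² = 6.251 × 10⁻²² kg·m/s.
KE = p²/(2m) = (6.251 × 10⁻²²)² / (2 × 1.675 × 10⁻²⁷) = 1.166 × 10⁻¹⁶ J = 728 eV.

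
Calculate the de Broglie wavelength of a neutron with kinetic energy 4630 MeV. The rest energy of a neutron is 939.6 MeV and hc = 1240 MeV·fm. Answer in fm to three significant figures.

λ = 0.226 fm

Total energy E = KE + m₀c² = 4630 + 939.6 = 5569.6 MeV.
(pc)² = E² − (m₀c²)² = (5569.6)² − (939.6)² = 3.014 × 10⁷ MeV², so pc = 5490 MeV.
λ = hc/(pc) = 1240 MeV·fm / 5490 MeV = 0.226 fm.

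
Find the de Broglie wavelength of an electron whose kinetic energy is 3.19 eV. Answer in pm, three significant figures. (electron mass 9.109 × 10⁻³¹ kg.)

KE = 3.19 eV = 5.110 × 10⁻¹⁹ J.
p = √(2mKE) = √(2 × 9.109 × 10⁻³¹ × 5.110 × 10⁻¹⁹) = 9.649 × 10⁻²⁵ kg·m/s.
λ = h/p = 6.626 × 10⁻³⁴ / 9.649 × 10⁻²⁵ = 6.87 × 10⁻¹⁰ m = 687 pm.

λ = 687 pm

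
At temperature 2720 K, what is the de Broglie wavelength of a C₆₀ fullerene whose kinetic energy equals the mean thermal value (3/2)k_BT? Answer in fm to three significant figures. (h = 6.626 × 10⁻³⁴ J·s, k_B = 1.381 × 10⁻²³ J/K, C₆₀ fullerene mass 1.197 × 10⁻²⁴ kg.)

KE = (3/2)k_BT = 1.5 × 1.381 × 10⁻²³ × 2720 = 5.634 × 10⁻²⁰ J.
p = √(2mKE) = √(2 × 1.197 × 10⁻²⁴ × 5.634 × 10⁻²⁰) = 3.673 × 10⁻²² kg·m/s.
λ = h/p = 1.80 × 10⁻¹² m = 1800 fm.

λ = 1800 fm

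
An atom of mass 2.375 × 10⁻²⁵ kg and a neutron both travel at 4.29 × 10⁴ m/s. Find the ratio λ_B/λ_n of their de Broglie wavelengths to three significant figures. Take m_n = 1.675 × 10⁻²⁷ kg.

At fixed v, p = mv so λ = h/(mv) ∝ 1/m.
λ_B/λ_n = m_n/m_B = 1.675 × 10⁻²⁷/2.375 × 10⁻²⁵ = 7.05 × 10⁻³.

λ_B/λ_n = 7.05 × 10⁻³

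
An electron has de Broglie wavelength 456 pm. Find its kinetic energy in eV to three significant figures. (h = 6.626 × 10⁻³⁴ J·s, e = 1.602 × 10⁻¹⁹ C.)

KE = 7.23 eV

p = h/λ = 6.626 × 10⁻³⁴ / 4.560 × 10⁻¹⁰ = 1.453 × 10⁻²⁴ kg·m/s.
KE = p²/(2m) = (1.453 × 10⁻²⁴)² / (2 × 9.109 × 10⁻³¹) = 1.159 × 10⁻¹⁸ J = 7.23 eV.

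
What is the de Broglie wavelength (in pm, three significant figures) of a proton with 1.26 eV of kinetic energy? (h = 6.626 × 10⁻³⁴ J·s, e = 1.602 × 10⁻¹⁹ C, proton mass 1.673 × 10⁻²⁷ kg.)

KE = 1.26 eV = 2.019 × 10⁻¹⁹ J.
p = √(2mKE) = √(2 × 1.673 × 10⁻²⁷ × 2.019 × 10⁻¹⁹) = 2.599 × 10⁻²³ kg·m/s.
λ = h/p = 6.626 × 10⁻³⁴ / 2.599 × 10⁻²³ = 2.55 × 10⁻¹¹ m = 25.5 pm.

λ = 25.5 pm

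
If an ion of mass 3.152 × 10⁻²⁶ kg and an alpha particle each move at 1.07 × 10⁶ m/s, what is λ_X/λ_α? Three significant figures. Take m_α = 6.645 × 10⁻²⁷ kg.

λ_X/λ_α = 0.211

At fixed v, p = mv so λ = h/(mv) ∝ 1/m.
λ_X/λ_α = m_α/m_X = 6.645 × 10⁻²⁷/3.152 × 10⁻²⁶ = 0.211.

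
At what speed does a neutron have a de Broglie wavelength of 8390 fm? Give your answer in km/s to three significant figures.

v = 47.1 km/s

p = h/λ = 6.626 × 10⁻³⁴ / 8.390 × 10⁻¹² = 7.897 × 10⁻²³ kg·m/s.
v = p/m = 7.897 × 10⁻²³ / 1.675 × 10⁻²⁷ = 4.71 × 10⁴ m/s = 47.1 km/s.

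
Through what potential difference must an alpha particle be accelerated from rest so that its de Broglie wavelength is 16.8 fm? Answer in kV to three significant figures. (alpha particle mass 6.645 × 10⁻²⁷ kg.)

p = h/λ = 6.626 × 10⁻³⁴ / 1.680 × 10⁻¹⁴ = 3.944 × 10⁻²⁰ kg·m/s.
KE = p²/(2m) = 1.170 × 10⁻¹³ J.
V = KE/2e = 1.170 × 10⁻¹³ / (2 × 1.602 × 10⁻¹⁹) = 365 kV.

V = 365 kV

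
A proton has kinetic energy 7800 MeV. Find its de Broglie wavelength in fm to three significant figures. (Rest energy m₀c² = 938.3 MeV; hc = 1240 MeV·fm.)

λ = 0.143 fm

Total energy E = KE + m₀c² = 7800 + 938.3 = 8738.3 MeV.
(pc)² = E² − (m₀c²)² = (8738.3)² − (938.3)² = 7.548 × 10⁷ MeV², so pc = 8688 MeV.
λ = hc/(pc) = 1240 MeV·fm / 8688 MeV = 0.143 fm.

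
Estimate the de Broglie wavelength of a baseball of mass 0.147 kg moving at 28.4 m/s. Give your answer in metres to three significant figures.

λ = 1.59 × 10⁻³⁴ m

p = mv = 0.147 × 28.4 = 4.175 kg·m/s.
λ = h/p = 6.626 × 10⁻³⁴ / 4.175 = 1.59 × 10⁻³⁴ m.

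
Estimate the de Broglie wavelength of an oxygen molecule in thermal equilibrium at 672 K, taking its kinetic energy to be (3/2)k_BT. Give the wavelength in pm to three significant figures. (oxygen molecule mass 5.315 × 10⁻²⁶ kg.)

KE = (3/2)k_BT = 1.5 × 1.381 × 10⁻²³ × 672 = 1.392 × 10⁻²⁰ J.
p = √(2mKE) = √(2 × 5.315 × 10⁻²⁶ × 1.392 × 10⁻²⁰) = 3.847 × 10⁻²³ kg·m/s.
λ = h/p = 1.72 × 10⁻¹¹ m = 17.2 pm.

λ = 17.2 pm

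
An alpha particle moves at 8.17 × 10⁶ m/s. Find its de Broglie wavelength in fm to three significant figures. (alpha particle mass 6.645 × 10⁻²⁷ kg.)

λ = 12.2 fm

p = mv = 6.645 × 10⁻²⁷ × 8.17 × 10⁶ = 5.429 × 10⁻²⁰ kg·m/s.
λ = h/p = 6.626 × 10⁻³⁴ / 5.429 × 10⁻²⁰ = 1.22 × 10⁻¹⁴ m = 12.2 fm.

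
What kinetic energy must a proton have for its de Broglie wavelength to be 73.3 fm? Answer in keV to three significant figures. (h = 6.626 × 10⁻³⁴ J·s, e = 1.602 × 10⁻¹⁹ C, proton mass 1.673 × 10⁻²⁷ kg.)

KE = 152 keV

p = h/λ = 6.626 × 10⁻³⁴ / 7.330 × 10⁻¹⁴ = 9.040 × 10⁻²¹ kg·m/s.
KE = p²/(2m) = (9.040 × 10⁻²¹)² / (2 × 1.673 × 10⁻²⁷) = 2.442 × 10⁻¹⁴ J = 152 keV.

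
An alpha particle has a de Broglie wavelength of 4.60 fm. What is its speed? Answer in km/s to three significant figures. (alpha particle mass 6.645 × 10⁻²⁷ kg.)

p = h/λ = 6.626 × 10⁻³⁴ / 4.600 × 10⁻¹⁵ = 1.440 × 10⁻¹⁹ kg·m/s.
v = p/m = 1.440 × 10⁻¹⁹ / 6.645 × 10⁻²⁷ = 2.17 × 10⁷ m/s = 2.17 × 10⁴ km/s.

v = 2.17 × 10⁴ km/s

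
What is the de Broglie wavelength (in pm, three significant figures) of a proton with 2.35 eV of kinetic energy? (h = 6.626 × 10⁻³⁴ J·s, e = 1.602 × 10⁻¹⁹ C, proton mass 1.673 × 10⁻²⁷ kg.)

KE = 2.35 eV = 3.765 × 10⁻¹⁹ J.
p = √(2mKE) = √(2 × 1.673 × 10⁻²⁷ × 3.765 × 10⁻¹⁹) = 3.549 × 10⁻²³ kg·m/s.
λ = h/p = 6.626 × 10⁻³⁴ / 3.549 × 10⁻²³ = 1.87 × 10⁻¹¹ m = 18.7 pm.

λ = 18.7 pm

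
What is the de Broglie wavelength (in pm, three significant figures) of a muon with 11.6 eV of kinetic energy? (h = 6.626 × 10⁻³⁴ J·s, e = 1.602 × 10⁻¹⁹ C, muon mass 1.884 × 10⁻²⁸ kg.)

KE = 11.6 eV = 1.858 × 10⁻¹⁸ J.
p = √(2mKE) = √(2 × 1.884 × 10⁻²⁸ × 1.858 × 10⁻¹⁸) = 2.646 × 10⁻²³ kg·m/s.
λ = h/p = 6.626 × 10⁻³⁴ / 2.646 × 10⁻²³ = 2.50 × 10⁻¹¹ m = 25.0 pm.

λ = 25.0 pm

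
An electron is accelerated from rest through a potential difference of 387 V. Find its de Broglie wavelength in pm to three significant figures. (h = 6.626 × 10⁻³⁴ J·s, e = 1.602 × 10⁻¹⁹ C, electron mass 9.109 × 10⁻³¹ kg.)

KE = eV = 1.602 × 10⁻¹⁹ × 387.0 = 6.200 × 10⁻¹⁷ J.
p = √(2mKE) = √(2 × 9.109 × 10⁻³¹ × 6.200 × 10⁻¹⁷) = 1.063 × 10⁻²³ kg·m/s.
λ = h/p = 6.626 × 10⁻³⁴ / 1.063 × 10⁻²³ = 6.23 × 10⁻¹¹ m = 62.3 pm.

λ = 62.3 pm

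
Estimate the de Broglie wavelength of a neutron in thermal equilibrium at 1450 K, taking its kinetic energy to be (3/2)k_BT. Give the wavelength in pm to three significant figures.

KE = (3/2)k_BT = 1.5 × 1.381 × 10⁻²³ × 1450 = 3.004 × 10⁻²⁰ J.
p = √(2mKE) = √(2 × 1.675 × 10⁻²⁷ × 3.004 × 10⁻²⁰) = 1.003 × 10⁻²³ kg·m/s.
λ = h/p = 6.61 × 10⁻¹¹ m = 66.1 pm.

λ = 66.1 pm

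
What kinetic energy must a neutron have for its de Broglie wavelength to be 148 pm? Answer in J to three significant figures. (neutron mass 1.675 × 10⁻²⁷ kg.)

p = h/λ = 6.626 × 10⁻³⁴ / 1.480 × 10⁻¹⁰ = 4.477 × 10⁻²⁴ kg·m/s.
KE = p²/(2m) = (4.477 × 10⁻²⁴)² / (2 × 1.675 × 10⁻²⁷) = 5.983 × 10⁻²¹ J = 5.98 × 10⁻²¹ J.

KE = 5.98 × 10⁻²¹ J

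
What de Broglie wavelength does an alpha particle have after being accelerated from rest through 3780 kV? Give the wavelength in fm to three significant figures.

λ = 5.22 fm

KE = 2eV = 2 × 1.602 × 10⁻¹⁹ × 3.780 × 10⁶ = 1.211 × 10⁻¹² J.
p = √(2mKE) = √(2 × 6.645 × 10⁻²⁷ × 1.211 × 10⁻¹²) = 1.269 × 10⁻¹⁹ kg·m/s.
λ = h/p = 6.626 × 10⁻³⁴ / 1.269 × 10⁻¹⁹ = 5.22 × 10⁻¹⁵ m = 5.22 fm.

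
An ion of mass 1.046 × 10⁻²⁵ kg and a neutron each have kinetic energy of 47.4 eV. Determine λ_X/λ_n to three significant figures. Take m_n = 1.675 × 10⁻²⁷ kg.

λ_X/λ_n = 0.127

At fixed KE, p = √(2mKE) so λ = h/p ∝ 1/√m.
λ_X/λ_n = √(m_n/m_X) = √(1.675 × 10⁻²⁷/1.046 × 10⁻²⁵) = √(0.01601) = 0.127.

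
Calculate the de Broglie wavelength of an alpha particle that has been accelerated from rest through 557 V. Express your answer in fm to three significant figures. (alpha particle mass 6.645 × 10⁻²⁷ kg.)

λ = 430 fm

KE = 2eV = 2 × 1.602 × 10⁻¹⁹ × 557.0 = 1.785 × 10⁻¹⁶ J.
p = √(2mKE) = √(2 × 6.645 × 10⁻²⁷ × 1.785 × 10⁻¹⁶) = 1.540 × 10⁻²¹ kg·m/s.
λ = h/p = 6.626 × 10⁻³⁴ / 1.540 × 10⁻²¹ = 4.30 × 10⁻¹³ m = 430 fm.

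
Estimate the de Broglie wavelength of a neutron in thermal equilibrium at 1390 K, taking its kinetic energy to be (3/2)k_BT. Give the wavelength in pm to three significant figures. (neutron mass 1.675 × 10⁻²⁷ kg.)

KE = (3/2)k_BT = 1.5 × 1.381 × 10⁻²³ × 1390 = 2.879 × 10⁻²⁰ J.
p = √(2mKE) = √(2 × 1.675 × 10⁻²⁷ × 2.879 × 10⁻²⁰) = 9.821 × 10⁻²⁴ kg·m/s.
λ = h/p = 6.75 × 10⁻¹¹ m = 67.5 pm.

λ = 67.5 pm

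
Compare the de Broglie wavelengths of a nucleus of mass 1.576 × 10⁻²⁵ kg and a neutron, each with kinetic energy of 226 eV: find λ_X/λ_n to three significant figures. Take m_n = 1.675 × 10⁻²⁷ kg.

λ_X/λ_n = 0.103

At fixed KE, p = √(2mKE) so λ = h/p ∝ 1/√m.
λ_X/λ_n = √(m_n/m_X) = √(1.675 × 10⁻²⁷/1.576 × 10⁻²⁵) = √(0.01063) = 0.103.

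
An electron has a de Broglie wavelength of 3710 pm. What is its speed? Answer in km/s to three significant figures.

v = 196 km/s

p = h/λ = 6.626 × 10⁻³⁴ / 3.710 × 10⁻⁹ = 1.786 × 10⁻²⁵ kg·m/s.
v = p/m = 1.786 × 10⁻²⁵ / 9.109 × 10⁻³¹ = 1.96 × 10⁵ m/s = 196 km/s.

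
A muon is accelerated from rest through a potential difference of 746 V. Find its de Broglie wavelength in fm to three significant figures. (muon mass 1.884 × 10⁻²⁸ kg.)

KE = eV = 1.602 × 10⁻¹⁹ × 746.0 = 1.195 × 10⁻¹⁶ J.
p = √(2mKE) = √(2 × 1.884 × 10⁻²⁸ × 1.195 × 10⁻¹⁶) = 2.122 × 10⁻²² kg·m/s.
λ = h/p = 6.626 × 10⁻³⁴ / 2.122 × 10⁻²² = 3.12 × 10⁻¹² m = 3120 fm.

λ = 3120 fm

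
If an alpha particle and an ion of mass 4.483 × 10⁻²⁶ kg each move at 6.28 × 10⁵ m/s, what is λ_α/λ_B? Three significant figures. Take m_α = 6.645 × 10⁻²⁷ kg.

At fixed v, p = mv so λ = h/(mv) ∝ 1/m.
λ_α/λ_B = m_B/m_α = 4.483 × 10⁻²⁶/6.645 × 10⁻²⁷ = 6.75.

λ_α/λ_B = 6.75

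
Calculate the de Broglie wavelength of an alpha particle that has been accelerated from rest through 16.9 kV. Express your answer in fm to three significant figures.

KE = 2eV = 2 × 1.602 × 10⁻¹⁹ × 1.690 × 10⁴ = 5.415 × 10⁻¹⁵ J.
p = √(2mKE) = √(2 × 6.645 × 10⁻²⁷ × 5.415 × 10⁻¹⁵) = 8.483 × 10⁻²¹ kg·m/s.
λ = h/p = 6.626 × 10⁻³⁴ / 8.483 × 10⁻²¹ = 7.81 × 10⁻¹⁴ m = 78.1 fm.

λ = 78.1 fm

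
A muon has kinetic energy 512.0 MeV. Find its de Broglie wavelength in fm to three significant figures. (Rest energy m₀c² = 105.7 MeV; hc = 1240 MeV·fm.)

λ = 2.04 fm

Total energy E = KE + m₀c² = 512.0 + 105.7 = 617.7 MeV.
(pc)² = E² − (m₀c²)² = (617.7)² − (105.7)² = 3.704 × 10⁵ MeV², so pc = 608.6 MeV.
λ = hc/(pc) = 1240 MeV·fm / 608.6 MeV = 2.04 fm.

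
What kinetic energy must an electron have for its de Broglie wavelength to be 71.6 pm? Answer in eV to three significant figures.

p = h/λ = 6.626 × 10⁻³⁴ / 7.160 × 10⁻¹¹ = 9.254 × 10⁻²⁴ kg·m/s.
KE = p²/(2m) = (9.254 × 10⁻²⁴)² / (2 × 9.109 × 10⁻³¹) = 4.701 × 10⁻¹⁷ J = 293 eV.

KE = 293 eV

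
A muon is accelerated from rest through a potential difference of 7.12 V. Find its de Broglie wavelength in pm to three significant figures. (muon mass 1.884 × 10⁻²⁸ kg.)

λ = 32.0 pm

KE = eV = 1.602 × 10⁻¹⁹ × 7.120 = 1.141 × 10⁻¹⁸ J.
p = √(2mKE) = √(2 × 1.884 × 10⁻²⁸ × 1.141 × 10⁻¹⁸) = 2.073 × 10⁻²³ kg·m/s.
λ = h/p = 6.626 × 10⁻³⁴ / 2.073 × 10⁻²³ = 3.20 × 10⁻¹¹ m = 32.0 pm.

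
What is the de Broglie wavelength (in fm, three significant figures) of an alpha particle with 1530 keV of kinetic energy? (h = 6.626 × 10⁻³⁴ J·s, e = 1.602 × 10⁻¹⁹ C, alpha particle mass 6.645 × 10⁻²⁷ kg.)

λ = 11.6 fm

KE = 1530 keV = 2.451 × 10⁻¹³ J.
p = √(2mKE) = √(2 × 6.645 × 10⁻²⁷ × 2.451 × 10⁻¹³) = 5.707 × 10⁻²⁰ kg·m/s.
λ = h/p = 6.626 × 10⁻³⁴ / 5.707 × 10⁻²⁰ = 1.16 × 10⁻¹⁴ m = 11.6 fm.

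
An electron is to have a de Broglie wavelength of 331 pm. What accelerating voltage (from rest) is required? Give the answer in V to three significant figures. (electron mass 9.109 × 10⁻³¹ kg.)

V = 13.7 V

p = h/λ = 6.626 × 10⁻³⁴ / 3.310 × 10⁻¹⁰ = 2.002 × 10⁻²⁴ kg·m/s.
KE = p²/(2m) = 2.200 × 10⁻¹⁸ J.
V = KE/e = 2.200 × 10⁻¹⁸ / (1.602 × 10⁻¹⁹) = 13.7 V.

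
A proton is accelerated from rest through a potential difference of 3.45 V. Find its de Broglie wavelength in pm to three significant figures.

KE = eV = 1.602 × 10⁻¹⁹ × 3.450 = 5.527 × 10⁻¹⁹ J.
p = √(2mKE) = √(2 × 1.673 × 10⁻²⁷ × 5.527 × 10⁻¹⁹) = 4.300 × 10⁻²³ kg·m/s.
λ = h/p = 6.626 × 10⁻³⁴ / 4.300 × 10⁻²³ = 1.54 × 10⁻¹¹ m = 15.4 pm.

λ = 15.4 pm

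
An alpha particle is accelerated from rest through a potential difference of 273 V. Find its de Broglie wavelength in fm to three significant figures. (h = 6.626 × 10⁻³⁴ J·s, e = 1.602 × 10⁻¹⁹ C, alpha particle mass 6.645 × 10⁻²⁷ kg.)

KE = 2eV = 2 × 1.602 × 10⁻¹⁹ × 273.0 = 8.747 × 10⁻¹⁷ J.
p = √(2mKE) = √(2 × 6.645 × 10⁻²⁷ × 8.747 × 10⁻¹⁷) = 1.078 × 10⁻²¹ kg·m/s.
λ = h/p = 6.626 × 10⁻³⁴ / 1.078 × 10⁻²¹ = 6.15 × 10⁻¹³ m = 615 fm.

λ = 615 fm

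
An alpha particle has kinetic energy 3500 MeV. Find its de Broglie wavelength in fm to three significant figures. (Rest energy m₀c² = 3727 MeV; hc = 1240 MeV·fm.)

Total energy E = KE + m₀c² = 3500 + 3727 = 7227 MeV.
(pc)² = E² − (m₀c²)² = (7227)² − (3727)² = 3.834 × 10⁷ MeV², so pc = 6192 MeV.
λ = hc/(pc) = 1240 MeV·fm / 6192 MeV = 0.200 fm.

λ = 0.200 fm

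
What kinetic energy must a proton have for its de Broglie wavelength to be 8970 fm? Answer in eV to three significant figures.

KE = 10.2 eV

p = h/λ = 6.626 × 10⁻³⁴ / 8.970 × 10⁻¹² = 7.387 × 10⁻²³ kg·m/s.
KE = p²/(2m) = (7.387 × 10⁻²³)² / (2 × 1.673 × 10⁻²⁷) = 1.631 × 10⁻¹⁸ J = 10.2 eV.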